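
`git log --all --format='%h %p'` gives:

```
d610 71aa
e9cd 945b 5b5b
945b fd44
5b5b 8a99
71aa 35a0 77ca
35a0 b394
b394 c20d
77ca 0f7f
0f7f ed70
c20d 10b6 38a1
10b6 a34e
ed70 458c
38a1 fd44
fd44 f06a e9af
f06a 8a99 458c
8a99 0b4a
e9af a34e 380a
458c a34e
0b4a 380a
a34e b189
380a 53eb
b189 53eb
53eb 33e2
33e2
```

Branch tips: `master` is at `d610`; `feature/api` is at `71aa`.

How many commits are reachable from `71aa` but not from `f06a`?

Reachable from 71aa: {0b4a, 0f7f, 10b6, 33e2, 35a0, 380a, 38a1, 458c, 53eb, 71aa, 77ca, 8a99, a34e, b189, b394, c20d, e9af, ed70, f06a, fd44}.
Reachable from f06a: {0b4a, 33e2, 380a, 458c, 53eb, 8a99, a34e, b189, f06a}.
In 71aa's history but not f06a's: {0f7f, 10b6, 35a0, 38a1, 71aa, 77ca, b394, c20d, e9af, ed70, fd44} — 11 commits.

11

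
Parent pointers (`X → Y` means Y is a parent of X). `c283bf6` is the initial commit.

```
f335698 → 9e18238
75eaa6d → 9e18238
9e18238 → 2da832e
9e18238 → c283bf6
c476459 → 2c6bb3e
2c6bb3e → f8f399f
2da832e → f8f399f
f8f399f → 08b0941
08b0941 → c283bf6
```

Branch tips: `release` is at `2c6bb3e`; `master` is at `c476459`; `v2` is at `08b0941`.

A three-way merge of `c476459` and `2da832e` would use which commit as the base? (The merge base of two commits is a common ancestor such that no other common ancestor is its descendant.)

f8f399f

Ancestors of c476459: {08b0941, 2c6bb3e, c283bf6, c476459, f8f399f}.
Ancestors of 2da832e: {08b0941, 2da832e, c283bf6, f8f399f}.
Common ancestors: {08b0941, c283bf6, f8f399f}.
Among these, f8f399f is not an ancestor of any other common ancestor — it is the merge base.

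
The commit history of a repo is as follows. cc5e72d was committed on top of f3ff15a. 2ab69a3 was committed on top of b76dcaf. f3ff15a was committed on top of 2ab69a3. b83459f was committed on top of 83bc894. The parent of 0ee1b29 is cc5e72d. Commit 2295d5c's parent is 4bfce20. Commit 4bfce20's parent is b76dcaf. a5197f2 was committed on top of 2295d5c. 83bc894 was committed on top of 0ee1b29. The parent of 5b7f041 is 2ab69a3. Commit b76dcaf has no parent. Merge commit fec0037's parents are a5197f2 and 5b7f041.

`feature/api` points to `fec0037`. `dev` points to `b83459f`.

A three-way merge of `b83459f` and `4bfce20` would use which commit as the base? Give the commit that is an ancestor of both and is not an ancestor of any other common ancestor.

Ancestors of b83459f: {0ee1b29, 2ab69a3, 83bc894, b76dcaf, b83459f, cc5e72d, f3ff15a}.
Ancestors of 4bfce20: {4bfce20, b76dcaf}.
Common ancestors: {b76dcaf}.
The only common ancestor is b76dcaf, so it is the merge base.

b76dcaf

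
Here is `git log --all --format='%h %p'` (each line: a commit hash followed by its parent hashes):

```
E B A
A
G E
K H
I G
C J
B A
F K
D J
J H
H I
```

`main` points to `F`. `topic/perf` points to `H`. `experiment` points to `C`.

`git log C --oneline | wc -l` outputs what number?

Walking parent pointers from C: reachable set = {A, B, C, E, G, H, I, J}.
That is 8 commits.

8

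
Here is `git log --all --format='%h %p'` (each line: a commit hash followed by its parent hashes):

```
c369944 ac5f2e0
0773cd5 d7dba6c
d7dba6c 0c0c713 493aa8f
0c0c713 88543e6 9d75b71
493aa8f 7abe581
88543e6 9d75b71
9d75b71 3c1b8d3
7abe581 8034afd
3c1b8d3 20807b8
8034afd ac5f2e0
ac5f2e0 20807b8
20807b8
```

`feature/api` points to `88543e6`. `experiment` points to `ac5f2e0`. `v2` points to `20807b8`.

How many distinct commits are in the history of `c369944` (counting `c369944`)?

3

Walking parent pointers from c369944: reachable set = {20807b8, ac5f2e0, c369944}.
That is 3 commits.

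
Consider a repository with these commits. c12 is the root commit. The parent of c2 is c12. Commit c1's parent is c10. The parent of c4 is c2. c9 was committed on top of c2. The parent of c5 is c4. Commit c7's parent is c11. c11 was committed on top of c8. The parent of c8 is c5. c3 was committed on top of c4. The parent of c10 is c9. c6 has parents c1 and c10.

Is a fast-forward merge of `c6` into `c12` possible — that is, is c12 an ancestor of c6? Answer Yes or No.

Yes

A fast-forward from c12 to c6 is possible iff c12 is an ancestor of c6.
Ancestors of c6: {c1, c10, c12, c2, c6, c9}.
c12 is among them, so fast-forward is possible.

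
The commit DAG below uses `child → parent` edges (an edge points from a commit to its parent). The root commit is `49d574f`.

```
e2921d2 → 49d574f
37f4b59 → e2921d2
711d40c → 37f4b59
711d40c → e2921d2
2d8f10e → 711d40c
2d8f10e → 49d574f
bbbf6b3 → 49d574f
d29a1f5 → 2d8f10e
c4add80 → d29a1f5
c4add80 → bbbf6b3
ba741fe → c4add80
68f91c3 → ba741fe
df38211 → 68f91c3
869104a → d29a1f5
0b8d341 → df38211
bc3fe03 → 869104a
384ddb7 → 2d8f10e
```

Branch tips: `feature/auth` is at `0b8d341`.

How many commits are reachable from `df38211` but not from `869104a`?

5

Reachable from df38211: {2d8f10e, 37f4b59, 49d574f, 68f91c3, 711d40c, ba741fe, bbbf6b3, c4add80, d29a1f5, df38211, e2921d2}.
Reachable from 869104a: {2d8f10e, 37f4b59, 49d574f, 711d40c, 869104a, d29a1f5, e2921d2}.
In df38211's history but not 869104a's: {68f91c3, ba741fe, bbbf6b3, c4add80, df38211} — 5 commits.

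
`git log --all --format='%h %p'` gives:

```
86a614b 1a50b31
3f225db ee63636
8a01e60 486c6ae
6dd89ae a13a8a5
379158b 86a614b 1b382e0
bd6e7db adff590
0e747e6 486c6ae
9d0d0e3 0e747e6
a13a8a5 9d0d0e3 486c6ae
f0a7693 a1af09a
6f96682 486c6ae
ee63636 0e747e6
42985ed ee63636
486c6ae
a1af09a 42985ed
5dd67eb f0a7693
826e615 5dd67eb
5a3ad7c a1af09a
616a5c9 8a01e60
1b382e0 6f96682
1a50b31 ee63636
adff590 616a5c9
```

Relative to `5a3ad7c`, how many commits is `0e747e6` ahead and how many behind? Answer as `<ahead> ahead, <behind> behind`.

0 ahead, 4 behind

Reachable from 0e747e6: {0e747e6, 486c6ae}.
Reachable from 5a3ad7c: {0e747e6, 42985ed, 486c6ae, 5a3ad7c, a1af09a, ee63636}.
Only in 0e747e6's history (ahead): {} — 0.
Only in 5a3ad7c's history (behind): {42985ed, 5a3ad7c, a1af09a, ee63636} — 4.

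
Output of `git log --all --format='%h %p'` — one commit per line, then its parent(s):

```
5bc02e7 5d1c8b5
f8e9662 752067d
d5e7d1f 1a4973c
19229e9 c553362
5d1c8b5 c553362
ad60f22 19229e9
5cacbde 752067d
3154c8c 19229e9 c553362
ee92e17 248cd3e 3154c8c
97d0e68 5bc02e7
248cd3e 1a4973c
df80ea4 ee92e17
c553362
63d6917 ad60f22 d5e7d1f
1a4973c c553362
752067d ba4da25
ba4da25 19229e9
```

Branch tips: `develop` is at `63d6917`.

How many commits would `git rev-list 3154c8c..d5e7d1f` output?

2

Reachable from d5e7d1f: {1a4973c, c553362, d5e7d1f}.
Reachable from 3154c8c: {19229e9, 3154c8c, c553362}.
In d5e7d1f's history but not 3154c8c's: {1a4973c, d5e7d1f} — 2 commits.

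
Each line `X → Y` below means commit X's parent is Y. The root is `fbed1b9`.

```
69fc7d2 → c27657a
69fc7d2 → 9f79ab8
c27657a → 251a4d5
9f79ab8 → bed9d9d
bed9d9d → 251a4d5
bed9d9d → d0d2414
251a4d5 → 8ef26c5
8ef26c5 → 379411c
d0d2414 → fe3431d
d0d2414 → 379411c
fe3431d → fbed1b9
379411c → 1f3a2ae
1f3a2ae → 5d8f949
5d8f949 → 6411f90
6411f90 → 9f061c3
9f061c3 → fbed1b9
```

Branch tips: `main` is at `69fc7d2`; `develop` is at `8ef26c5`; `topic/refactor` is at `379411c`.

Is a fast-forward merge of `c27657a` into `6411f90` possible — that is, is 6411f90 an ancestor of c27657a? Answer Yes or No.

Yes

A fast-forward from 6411f90 to c27657a is possible iff 6411f90 is an ancestor of c27657a.
Ancestors of c27657a: {1f3a2ae, 251a4d5, 379411c, 5d8f949, 6411f90, 8ef26c5, 9f061c3, c27657a, fbed1b9}.
6411f90 is among them, so fast-forward is possible.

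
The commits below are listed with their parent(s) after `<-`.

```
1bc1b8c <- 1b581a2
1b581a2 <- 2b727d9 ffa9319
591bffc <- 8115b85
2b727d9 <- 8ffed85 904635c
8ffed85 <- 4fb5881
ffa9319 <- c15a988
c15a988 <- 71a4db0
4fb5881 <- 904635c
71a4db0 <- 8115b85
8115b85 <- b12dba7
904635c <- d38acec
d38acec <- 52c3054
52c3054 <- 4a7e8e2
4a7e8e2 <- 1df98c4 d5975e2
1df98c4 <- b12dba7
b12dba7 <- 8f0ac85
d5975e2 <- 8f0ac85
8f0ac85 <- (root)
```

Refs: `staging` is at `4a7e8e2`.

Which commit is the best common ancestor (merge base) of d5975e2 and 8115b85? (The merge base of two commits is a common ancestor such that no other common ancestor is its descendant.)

8f0ac85

Ancestors of d5975e2: {8f0ac85, d5975e2}.
Ancestors of 8115b85: {8115b85, 8f0ac85, b12dba7}.
Common ancestors: {8f0ac85}.
The only common ancestor is 8f0ac85, so it is the merge base.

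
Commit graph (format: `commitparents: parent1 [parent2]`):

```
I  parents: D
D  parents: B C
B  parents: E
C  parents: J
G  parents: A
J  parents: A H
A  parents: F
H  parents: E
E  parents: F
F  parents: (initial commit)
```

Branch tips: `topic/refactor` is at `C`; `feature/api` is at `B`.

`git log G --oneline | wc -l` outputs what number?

3

Walking parent pointers from G: reachable set = {A, F, G}.
That is 3 commits.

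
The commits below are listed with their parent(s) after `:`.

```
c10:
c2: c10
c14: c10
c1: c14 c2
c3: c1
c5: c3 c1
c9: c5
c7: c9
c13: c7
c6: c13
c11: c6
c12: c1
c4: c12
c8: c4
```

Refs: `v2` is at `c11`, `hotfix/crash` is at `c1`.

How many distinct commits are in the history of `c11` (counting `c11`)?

11

Walking parent pointers from c11: reachable set = {c1, c10, c11, c13, c14, c2, c3, c5, c6, c7, c9}.
That is 11 commits.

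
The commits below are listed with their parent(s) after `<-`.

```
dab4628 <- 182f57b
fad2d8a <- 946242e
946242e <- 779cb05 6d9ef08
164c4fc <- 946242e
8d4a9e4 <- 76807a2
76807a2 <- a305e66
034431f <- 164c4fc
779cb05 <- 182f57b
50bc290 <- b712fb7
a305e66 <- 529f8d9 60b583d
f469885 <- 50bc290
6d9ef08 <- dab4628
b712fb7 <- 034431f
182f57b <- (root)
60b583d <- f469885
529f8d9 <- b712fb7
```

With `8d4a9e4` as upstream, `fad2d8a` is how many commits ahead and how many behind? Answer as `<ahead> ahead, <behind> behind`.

1 ahead, 10 behind

Reachable from fad2d8a: {182f57b, 6d9ef08, 779cb05, 946242e, dab4628, fad2d8a}.
Reachable from 8d4a9e4: {034431f, 164c4fc, 182f57b, 50bc290, 529f8d9, 60b583d, 6d9ef08, 76807a2, 779cb05, 8d4a9e4, 946242e, a305e66, b712fb7, dab4628, f469885}.
Only in fad2d8a's history (ahead): {fad2d8a} — 1.
Only in 8d4a9e4's history (behind): {034431f, 164c4fc, 50bc290, 529f8d9, 60b583d, 76807a2, 8d4a9e4, a305e66, b712fb7, f469885} — 10.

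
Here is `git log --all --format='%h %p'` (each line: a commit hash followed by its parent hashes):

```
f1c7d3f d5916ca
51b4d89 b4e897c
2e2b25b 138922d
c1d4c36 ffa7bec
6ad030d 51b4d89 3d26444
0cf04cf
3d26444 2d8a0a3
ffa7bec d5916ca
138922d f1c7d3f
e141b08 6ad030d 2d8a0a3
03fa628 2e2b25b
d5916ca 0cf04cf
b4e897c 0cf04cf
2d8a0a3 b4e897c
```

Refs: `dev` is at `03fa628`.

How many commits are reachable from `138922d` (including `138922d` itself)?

Walking parent pointers from 138922d: reachable set = {0cf04cf, 138922d, d5916ca, f1c7d3f}.
That is 4 commits.

4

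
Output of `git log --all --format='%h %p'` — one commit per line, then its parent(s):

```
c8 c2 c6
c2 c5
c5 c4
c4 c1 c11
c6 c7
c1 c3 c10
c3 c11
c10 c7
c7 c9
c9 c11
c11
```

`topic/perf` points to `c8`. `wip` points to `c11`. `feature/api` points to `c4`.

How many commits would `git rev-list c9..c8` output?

9

Reachable from c8: {c1, c10, c11, c2, c3, c4, c5, c6, c7, c8, c9}.
Reachable from c9: {c11, c9}.
In c8's history but not c9's: {c1, c10, c2, c3, c4, c5, c6, c7, c8} — 9 commits.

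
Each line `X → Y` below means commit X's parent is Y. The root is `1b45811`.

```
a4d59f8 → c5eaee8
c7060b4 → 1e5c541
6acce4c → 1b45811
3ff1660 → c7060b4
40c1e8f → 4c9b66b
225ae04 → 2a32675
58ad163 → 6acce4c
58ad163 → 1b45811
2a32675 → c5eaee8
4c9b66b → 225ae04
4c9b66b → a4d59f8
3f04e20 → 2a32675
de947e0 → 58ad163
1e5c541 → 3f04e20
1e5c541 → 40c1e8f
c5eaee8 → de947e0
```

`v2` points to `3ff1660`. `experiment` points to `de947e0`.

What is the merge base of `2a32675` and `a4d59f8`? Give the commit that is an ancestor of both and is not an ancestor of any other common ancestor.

Ancestors of 2a32675: {1b45811, 2a32675, 58ad163, 6acce4c, c5eaee8, de947e0}.
Ancestors of a4d59f8: {1b45811, 58ad163, 6acce4c, a4d59f8, c5eaee8, de947e0}.
Common ancestors: {1b45811, 58ad163, 6acce4c, c5eaee8, de947e0}.
Among these, c5eaee8 is not an ancestor of any other common ancestor — it is the merge base.

c5eaee8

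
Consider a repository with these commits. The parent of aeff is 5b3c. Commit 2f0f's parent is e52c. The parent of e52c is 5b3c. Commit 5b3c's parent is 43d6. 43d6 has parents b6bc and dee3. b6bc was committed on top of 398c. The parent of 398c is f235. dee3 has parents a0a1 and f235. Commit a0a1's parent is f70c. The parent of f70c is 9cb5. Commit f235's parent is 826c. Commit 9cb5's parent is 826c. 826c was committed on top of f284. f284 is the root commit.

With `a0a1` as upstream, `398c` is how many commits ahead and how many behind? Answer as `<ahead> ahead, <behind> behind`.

2 ahead, 3 behind

Reachable from 398c: {398c, 826c, f235, f284}.
Reachable from a0a1: {826c, 9cb5, a0a1, f284, f70c}.
Only in 398c's history (ahead): {398c, f235} — 2.
Only in a0a1's history (behind): {9cb5, a0a1, f70c} — 3.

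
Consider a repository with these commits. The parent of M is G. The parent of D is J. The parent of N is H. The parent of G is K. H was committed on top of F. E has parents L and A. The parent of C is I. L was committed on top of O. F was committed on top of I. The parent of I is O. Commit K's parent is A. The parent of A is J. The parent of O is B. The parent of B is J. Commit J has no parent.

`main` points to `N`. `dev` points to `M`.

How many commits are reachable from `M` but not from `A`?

Reachable from M: {A, G, J, K, M}.
Reachable from A: {A, J}.
In M's history but not A's: {G, K, M} — 3 commits.

3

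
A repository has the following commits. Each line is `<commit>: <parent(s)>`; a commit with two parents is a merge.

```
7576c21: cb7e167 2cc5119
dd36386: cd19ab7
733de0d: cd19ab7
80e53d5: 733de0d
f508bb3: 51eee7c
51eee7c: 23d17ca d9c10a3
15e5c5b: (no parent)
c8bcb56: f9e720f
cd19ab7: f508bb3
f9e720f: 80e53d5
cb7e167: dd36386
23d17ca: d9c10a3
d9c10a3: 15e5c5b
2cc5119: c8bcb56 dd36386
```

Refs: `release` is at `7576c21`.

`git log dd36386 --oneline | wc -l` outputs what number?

7

Walking parent pointers from dd36386: reachable set = {15e5c5b, 23d17ca, 51eee7c, cd19ab7, d9c10a3, dd36386, f508bb3}.
That is 7 commits.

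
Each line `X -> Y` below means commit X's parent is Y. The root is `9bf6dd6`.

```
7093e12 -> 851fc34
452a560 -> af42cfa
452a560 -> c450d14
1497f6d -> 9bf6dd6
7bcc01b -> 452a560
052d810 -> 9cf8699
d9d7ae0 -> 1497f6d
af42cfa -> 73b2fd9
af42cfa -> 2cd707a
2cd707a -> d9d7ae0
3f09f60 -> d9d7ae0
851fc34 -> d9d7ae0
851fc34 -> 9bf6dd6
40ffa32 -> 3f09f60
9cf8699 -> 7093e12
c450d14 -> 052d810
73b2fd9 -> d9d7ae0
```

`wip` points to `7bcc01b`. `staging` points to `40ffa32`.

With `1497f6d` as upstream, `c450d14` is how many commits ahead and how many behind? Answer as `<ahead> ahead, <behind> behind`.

Reachable from c450d14: {052d810, 1497f6d, 7093e12, 851fc34, 9bf6dd6, 9cf8699, c450d14, d9d7ae0}.
Reachable from 1497f6d: {1497f6d, 9bf6dd6}.
Only in c450d14's history (ahead): {052d810, 7093e12, 851fc34, 9cf8699, c450d14, d9d7ae0} — 6.
Only in 1497f6d's history (behind): {} — 0.

6 ahead, 0 behind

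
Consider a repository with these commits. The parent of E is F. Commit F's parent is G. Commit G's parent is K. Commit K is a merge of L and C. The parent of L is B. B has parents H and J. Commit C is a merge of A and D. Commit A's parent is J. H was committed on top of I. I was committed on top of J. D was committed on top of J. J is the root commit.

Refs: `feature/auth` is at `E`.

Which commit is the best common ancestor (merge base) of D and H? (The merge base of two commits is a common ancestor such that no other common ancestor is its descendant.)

Ancestors of D: {D, J}.
Ancestors of H: {H, I, J}.
Common ancestors: {J}.
The only common ancestor is J, so it is the merge base.

J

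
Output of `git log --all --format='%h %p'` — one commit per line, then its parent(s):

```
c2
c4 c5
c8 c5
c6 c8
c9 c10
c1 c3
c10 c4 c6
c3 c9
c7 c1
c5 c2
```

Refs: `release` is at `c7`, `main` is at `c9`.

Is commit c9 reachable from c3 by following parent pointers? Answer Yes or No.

Ancestors of c3 (commits reachable by following parents): {c10, c2, c3, c4, c5, c6, c8, c9}.
c9 is in that set, so it is an ancestor of c3.

Yes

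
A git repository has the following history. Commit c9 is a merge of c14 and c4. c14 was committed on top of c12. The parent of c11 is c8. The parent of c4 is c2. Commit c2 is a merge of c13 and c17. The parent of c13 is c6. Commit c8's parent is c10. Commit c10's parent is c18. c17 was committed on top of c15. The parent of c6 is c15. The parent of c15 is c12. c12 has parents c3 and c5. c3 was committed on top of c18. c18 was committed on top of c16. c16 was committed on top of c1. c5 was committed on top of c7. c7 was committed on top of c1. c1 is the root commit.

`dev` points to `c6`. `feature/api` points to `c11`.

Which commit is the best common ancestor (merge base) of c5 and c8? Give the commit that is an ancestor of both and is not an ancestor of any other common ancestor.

Ancestors of c5: {c1, c5, c7}.
Ancestors of c8: {c1, c10, c16, c18, c8}.
Common ancestors: {c1}.
The only common ancestor is c1, so it is the merge base.

c1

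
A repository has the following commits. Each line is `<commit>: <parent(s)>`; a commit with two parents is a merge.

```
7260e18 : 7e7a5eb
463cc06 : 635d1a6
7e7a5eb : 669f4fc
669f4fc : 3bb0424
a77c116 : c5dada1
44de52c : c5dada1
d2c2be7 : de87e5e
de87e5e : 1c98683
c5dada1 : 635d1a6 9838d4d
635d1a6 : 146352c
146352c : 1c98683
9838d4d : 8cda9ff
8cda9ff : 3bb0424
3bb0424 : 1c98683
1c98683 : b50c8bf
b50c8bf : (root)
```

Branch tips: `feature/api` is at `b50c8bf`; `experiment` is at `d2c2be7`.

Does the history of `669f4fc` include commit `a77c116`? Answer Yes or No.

Ancestors of 669f4fc: {1c98683, 3bb0424, 669f4fc, b50c8bf}.
a77c116 is not in that set, so it is not an ancestor of 669f4fc.

No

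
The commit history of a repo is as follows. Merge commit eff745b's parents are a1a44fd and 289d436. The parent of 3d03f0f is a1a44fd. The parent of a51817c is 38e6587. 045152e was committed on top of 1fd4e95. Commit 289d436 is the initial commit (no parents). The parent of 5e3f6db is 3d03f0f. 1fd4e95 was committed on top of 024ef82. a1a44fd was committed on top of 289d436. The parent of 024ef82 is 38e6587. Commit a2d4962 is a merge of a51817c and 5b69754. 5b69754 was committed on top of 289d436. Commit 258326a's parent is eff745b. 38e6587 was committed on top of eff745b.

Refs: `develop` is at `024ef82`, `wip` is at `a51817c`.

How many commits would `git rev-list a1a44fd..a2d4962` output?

Reachable from a2d4962: {289d436, 38e6587, 5b69754, a1a44fd, a2d4962, a51817c, eff745b}.
Reachable from a1a44fd: {289d436, a1a44fd}.
In a2d4962's history but not a1a44fd's: {38e6587, 5b69754, a2d4962, a51817c, eff745b} — 5 commits.

5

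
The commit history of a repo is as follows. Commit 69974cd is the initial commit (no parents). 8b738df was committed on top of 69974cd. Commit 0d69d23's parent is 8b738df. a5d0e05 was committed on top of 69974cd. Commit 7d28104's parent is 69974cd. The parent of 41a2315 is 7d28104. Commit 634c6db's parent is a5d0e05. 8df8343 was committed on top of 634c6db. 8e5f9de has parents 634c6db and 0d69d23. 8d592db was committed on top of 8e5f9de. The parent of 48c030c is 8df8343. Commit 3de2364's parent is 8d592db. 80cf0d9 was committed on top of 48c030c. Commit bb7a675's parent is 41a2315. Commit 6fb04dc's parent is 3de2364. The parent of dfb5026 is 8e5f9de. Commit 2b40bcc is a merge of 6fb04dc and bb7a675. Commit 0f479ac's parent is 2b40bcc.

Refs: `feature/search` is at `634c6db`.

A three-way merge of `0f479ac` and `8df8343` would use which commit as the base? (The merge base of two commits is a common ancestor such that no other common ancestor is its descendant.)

634c6db

Ancestors of 0f479ac: {0d69d23, 0f479ac, 2b40bcc, 3de2364, 41a2315, 634c6db, 69974cd, 6fb04dc, 7d28104, 8b738df, 8d592db, 8e5f9de, a5d0e05, bb7a675}.
Ancestors of 8df8343: {634c6db, 69974cd, 8df8343, a5d0e05}.
Common ancestors: {634c6db, 69974cd, a5d0e05}.
Among these, 634c6db is not an ancestor of any other common ancestor — it is the merge base.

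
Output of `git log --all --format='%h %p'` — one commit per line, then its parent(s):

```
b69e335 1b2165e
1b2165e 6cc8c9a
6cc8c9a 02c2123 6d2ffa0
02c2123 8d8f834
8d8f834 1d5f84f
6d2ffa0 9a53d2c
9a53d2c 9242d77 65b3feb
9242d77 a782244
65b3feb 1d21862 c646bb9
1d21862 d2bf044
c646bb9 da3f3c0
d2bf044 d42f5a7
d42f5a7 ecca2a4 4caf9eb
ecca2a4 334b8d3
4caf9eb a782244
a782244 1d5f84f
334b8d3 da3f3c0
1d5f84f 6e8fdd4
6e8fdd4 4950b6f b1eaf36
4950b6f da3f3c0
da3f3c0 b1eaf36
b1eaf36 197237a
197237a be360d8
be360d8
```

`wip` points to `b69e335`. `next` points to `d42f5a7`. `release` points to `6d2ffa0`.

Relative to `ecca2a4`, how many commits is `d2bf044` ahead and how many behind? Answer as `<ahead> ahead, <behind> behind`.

7 ahead, 0 behind

Reachable from d2bf044: {197237a, 1d5f84f, 334b8d3, 4950b6f, 4caf9eb, 6e8fdd4, a782244, b1eaf36, be360d8, d2bf044, d42f5a7, da3f3c0, ecca2a4}.
Reachable from ecca2a4: {197237a, 334b8d3, b1eaf36, be360d8, da3f3c0, ecca2a4}.
Only in d2bf044's history (ahead): {1d5f84f, 4950b6f, 4caf9eb, 6e8fdd4, a782244, d2bf044, d42f5a7} — 7.
Only in ecca2a4's history (behind): {} — 0.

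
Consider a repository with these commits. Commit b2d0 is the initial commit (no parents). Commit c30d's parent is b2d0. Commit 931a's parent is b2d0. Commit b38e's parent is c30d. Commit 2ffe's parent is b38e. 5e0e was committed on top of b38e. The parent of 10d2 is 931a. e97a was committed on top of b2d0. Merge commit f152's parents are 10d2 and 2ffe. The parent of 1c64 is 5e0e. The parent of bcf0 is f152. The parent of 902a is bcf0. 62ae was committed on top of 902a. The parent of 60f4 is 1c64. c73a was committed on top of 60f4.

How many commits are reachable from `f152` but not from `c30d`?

Reachable from f152: {10d2, 2ffe, 931a, b2d0, b38e, c30d, f152}.
Reachable from c30d: {b2d0, c30d}.
In f152's history but not c30d's: {10d2, 2ffe, 931a, b38e, f152} — 5 commits.

5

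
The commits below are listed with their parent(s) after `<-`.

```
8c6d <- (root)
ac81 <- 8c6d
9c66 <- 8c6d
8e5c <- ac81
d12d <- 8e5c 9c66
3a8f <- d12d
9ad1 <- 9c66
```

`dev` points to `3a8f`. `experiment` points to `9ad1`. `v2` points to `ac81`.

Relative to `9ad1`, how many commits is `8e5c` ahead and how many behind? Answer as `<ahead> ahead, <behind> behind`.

2 ahead, 2 behind

Reachable from 8e5c: {8c6d, 8e5c, ac81}.
Reachable from 9ad1: {8c6d, 9ad1, 9c66}.
Only in 8e5c's history (ahead): {8e5c, ac81} — 2.
Only in 9ad1's history (behind): {9ad1, 9c66} — 2.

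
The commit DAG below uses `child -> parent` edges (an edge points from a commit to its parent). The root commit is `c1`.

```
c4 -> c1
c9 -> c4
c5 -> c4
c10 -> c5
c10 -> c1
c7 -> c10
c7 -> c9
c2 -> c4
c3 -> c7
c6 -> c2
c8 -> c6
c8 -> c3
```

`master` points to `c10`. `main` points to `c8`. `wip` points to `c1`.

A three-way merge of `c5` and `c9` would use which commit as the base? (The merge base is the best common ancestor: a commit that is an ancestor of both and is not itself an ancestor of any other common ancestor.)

c4

Ancestors of c5: {c1, c4, c5}.
Ancestors of c9: {c1, c4, c9}.
Common ancestors: {c1, c4}.
Among these, c4 is not an ancestor of any other common ancestor — it is the merge base.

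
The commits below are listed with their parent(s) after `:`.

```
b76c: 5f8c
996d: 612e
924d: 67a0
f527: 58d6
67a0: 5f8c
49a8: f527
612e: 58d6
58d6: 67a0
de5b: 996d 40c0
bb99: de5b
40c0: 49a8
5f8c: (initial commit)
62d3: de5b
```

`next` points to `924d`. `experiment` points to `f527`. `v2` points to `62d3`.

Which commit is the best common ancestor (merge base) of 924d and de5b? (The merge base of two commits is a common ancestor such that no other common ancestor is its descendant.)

Ancestors of 924d: {5f8c, 67a0, 924d}.
Ancestors of de5b: {40c0, 49a8, 58d6, 5f8c, 612e, 67a0, 996d, de5b, f527}.
Common ancestors: {5f8c, 67a0}.
Among these, 67a0 is not an ancestor of any other common ancestor — it is the merge base.

67a0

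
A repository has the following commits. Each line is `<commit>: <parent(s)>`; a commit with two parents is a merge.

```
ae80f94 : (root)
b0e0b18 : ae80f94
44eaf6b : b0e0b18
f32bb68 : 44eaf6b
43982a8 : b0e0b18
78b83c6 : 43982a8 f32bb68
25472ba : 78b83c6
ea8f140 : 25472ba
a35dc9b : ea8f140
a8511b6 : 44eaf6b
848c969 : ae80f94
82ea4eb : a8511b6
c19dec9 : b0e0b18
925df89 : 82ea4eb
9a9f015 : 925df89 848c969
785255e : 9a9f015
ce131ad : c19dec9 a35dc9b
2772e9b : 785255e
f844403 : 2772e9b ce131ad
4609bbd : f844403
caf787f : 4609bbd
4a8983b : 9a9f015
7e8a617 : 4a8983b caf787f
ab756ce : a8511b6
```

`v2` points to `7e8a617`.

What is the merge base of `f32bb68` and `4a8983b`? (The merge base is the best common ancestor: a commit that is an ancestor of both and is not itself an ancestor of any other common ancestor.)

Ancestors of f32bb68: {44eaf6b, ae80f94, b0e0b18, f32bb68}.
Ancestors of 4a8983b: {44eaf6b, 4a8983b, 82ea4eb, 848c969, 925df89, 9a9f015, a8511b6, ae80f94, b0e0b18}.
Common ancestors: {44eaf6b, ae80f94, b0e0b18}.
Among these, 44eaf6b is not an ancestor of any other common ancestor — it is the merge base.

44eaf6b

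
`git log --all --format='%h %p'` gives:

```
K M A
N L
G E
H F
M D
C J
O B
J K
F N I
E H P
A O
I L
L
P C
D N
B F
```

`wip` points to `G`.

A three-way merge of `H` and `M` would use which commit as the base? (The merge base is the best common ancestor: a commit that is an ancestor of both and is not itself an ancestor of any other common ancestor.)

N

Ancestors of H: {F, H, I, L, N}.
Ancestors of M: {D, L, M, N}.
Common ancestors: {L, N}.
Among these, N is not an ancestor of any other common ancestor — it is the merge base.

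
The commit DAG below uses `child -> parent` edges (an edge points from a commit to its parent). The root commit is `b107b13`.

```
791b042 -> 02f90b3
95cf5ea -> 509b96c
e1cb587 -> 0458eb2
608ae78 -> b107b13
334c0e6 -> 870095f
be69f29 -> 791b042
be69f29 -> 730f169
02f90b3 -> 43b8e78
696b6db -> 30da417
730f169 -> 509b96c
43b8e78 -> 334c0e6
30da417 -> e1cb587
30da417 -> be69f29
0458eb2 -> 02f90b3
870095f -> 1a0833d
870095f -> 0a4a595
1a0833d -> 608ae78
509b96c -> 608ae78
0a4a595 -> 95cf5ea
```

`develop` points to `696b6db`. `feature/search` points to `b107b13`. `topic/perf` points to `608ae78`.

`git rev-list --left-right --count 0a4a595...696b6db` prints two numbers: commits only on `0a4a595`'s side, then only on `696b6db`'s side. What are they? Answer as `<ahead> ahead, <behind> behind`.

Reachable from 0a4a595: {0a4a595, 509b96c, 608ae78, 95cf5ea, b107b13}.
Reachable from 696b6db: {02f90b3, 0458eb2, 0a4a595, 1a0833d, 30da417, 334c0e6, 43b8e78, 509b96c, 608ae78, 696b6db, 730f169, 791b042, 870095f, 95cf5ea, b107b13, be69f29, e1cb587}.
Only in 0a4a595's history (ahead): {} — 0.
Only in 696b6db's history (behind): {02f90b3, 0458eb2, 1a0833d, 30da417, 334c0e6, 43b8e78, 696b6db, 730f169, 791b042, 870095f, be69f29, e1cb587} — 12.

0 ahead, 12 behind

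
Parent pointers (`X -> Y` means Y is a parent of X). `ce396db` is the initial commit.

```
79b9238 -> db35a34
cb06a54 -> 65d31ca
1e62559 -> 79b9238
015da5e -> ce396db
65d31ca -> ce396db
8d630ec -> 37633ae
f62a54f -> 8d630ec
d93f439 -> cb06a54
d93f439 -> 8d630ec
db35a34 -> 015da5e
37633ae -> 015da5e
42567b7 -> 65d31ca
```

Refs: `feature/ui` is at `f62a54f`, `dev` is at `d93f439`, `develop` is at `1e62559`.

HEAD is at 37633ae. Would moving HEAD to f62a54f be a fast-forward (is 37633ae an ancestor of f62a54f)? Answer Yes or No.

A fast-forward from 37633ae to f62a54f is possible iff 37633ae is an ancestor of f62a54f.
Ancestors of f62a54f: {015da5e, 37633ae, 8d630ec, ce396db, f62a54f}.
37633ae is among them, so fast-forward is possible.

Yes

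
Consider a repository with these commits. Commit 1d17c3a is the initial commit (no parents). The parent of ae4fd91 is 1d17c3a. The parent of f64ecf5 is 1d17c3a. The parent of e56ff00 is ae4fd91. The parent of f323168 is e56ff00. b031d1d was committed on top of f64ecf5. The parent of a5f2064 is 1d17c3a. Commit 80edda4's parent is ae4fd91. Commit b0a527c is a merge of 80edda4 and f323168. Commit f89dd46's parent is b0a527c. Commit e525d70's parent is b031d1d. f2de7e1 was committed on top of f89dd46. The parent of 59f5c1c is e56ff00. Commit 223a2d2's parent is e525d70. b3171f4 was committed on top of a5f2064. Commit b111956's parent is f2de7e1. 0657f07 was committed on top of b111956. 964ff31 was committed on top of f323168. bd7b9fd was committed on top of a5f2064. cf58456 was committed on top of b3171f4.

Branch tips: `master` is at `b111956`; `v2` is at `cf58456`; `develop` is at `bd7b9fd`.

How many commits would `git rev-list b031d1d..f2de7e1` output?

Reachable from f2de7e1: {1d17c3a, 80edda4, ae4fd91, b0a527c, e56ff00, f2de7e1, f323168, f89dd46}.
Reachable from b031d1d: {1d17c3a, b031d1d, f64ecf5}.
In f2de7e1's history but not b031d1d's: {80edda4, ae4fd91, b0a527c, e56ff00, f2de7e1, f323168, f89dd46} — 7 commits.

7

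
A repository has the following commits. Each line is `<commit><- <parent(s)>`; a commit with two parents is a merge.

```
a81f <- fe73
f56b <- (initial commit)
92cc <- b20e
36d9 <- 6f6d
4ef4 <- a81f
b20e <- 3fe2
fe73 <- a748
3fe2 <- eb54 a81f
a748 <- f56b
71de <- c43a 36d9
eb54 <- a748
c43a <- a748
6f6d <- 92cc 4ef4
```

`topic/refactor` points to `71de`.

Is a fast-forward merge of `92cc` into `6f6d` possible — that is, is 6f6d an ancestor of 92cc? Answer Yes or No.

A fast-forward from 6f6d to 92cc is possible iff 6f6d is an ancestor of 92cc.
Ancestors of 92cc: {3fe2, 92cc, a748, a81f, b20e, eb54, f56b, fe73}.
6f6d is not among them, so fast-forward is not possible.

No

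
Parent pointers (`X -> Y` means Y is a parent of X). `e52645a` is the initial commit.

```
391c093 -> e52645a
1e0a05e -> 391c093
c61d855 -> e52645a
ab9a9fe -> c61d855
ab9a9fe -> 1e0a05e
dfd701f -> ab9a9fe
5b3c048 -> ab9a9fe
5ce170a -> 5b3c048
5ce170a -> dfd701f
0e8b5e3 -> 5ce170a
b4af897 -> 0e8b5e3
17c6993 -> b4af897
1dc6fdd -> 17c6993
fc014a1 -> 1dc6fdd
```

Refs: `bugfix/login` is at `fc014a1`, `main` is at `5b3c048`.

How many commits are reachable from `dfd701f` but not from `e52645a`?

5

Reachable from dfd701f: {1e0a05e, 391c093, ab9a9fe, c61d855, dfd701f, e52645a}.
Reachable from e52645a: {e52645a}.
In dfd701f's history but not e52645a's: {1e0a05e, 391c093, ab9a9fe, c61d855, dfd701f} — 5 commits.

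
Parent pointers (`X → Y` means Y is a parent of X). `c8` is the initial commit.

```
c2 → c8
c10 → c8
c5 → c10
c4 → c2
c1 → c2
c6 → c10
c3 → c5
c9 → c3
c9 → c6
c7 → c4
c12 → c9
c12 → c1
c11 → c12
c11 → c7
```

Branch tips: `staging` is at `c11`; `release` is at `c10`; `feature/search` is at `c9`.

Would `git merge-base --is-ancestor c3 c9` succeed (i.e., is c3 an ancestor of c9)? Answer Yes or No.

Yes

Ancestors of c9 (commits reachable by following parents): {c10, c3, c5, c6, c8, c9}.
c3 is in that set, so it is an ancestor of c9.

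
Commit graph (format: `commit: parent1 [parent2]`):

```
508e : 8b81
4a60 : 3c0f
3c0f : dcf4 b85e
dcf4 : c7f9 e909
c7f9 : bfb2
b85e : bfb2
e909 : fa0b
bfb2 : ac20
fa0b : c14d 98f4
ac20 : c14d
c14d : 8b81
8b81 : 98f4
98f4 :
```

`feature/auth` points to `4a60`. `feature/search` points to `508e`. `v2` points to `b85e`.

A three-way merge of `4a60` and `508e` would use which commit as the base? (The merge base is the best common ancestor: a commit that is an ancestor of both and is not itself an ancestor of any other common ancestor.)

Ancestors of 4a60: {3c0f, 4a60, 8b81, 98f4, ac20, b85e, bfb2, c14d, c7f9, dcf4, e909, fa0b}.
Ancestors of 508e: {508e, 8b81, 98f4}.
Common ancestors: {8b81, 98f4}.
Among these, 8b81 is not an ancestor of any other common ancestor — it is the merge base.

8b81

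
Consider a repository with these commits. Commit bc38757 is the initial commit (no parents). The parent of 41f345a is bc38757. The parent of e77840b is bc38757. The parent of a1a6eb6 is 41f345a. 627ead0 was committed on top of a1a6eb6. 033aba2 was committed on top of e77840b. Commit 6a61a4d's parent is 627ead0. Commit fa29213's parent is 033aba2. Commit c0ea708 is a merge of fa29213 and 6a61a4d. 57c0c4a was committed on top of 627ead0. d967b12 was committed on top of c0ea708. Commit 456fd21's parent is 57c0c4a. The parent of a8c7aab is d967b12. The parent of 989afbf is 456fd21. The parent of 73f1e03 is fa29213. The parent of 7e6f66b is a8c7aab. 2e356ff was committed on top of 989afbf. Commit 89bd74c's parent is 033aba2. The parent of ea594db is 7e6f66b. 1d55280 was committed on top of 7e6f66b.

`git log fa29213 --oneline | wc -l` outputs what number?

4

Walking parent pointers from fa29213: reachable set = {033aba2, bc38757, e77840b, fa29213}.
That is 4 commits.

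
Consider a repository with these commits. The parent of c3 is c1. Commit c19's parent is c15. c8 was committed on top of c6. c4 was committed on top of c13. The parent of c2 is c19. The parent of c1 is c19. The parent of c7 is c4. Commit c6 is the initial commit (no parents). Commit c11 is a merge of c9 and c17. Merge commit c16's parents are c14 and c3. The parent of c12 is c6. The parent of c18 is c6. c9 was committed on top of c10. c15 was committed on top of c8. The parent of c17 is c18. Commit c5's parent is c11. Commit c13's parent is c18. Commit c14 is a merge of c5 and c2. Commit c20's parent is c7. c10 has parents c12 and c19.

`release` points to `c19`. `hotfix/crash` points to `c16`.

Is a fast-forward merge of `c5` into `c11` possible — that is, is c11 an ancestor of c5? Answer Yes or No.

Yes

A fast-forward from c11 to c5 is possible iff c11 is an ancestor of c5.
Ancestors of c5: {c10, c11, c12, c15, c17, c18, c19, c5, c6, c8, c9}.
c11 is among them, so fast-forward is possible.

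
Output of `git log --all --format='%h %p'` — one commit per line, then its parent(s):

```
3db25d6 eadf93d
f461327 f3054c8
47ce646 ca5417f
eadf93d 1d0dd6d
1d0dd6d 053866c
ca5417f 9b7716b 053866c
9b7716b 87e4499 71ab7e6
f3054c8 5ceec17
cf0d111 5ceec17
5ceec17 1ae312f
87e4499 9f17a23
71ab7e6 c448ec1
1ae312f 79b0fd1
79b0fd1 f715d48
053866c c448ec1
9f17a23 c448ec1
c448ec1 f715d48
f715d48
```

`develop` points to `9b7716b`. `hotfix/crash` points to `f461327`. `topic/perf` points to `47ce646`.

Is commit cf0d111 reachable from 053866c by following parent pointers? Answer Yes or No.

No

Ancestors of 053866c: {053866c, c448ec1, f715d48}.
cf0d111 is not in that set, so it is not an ancestor of 053866c.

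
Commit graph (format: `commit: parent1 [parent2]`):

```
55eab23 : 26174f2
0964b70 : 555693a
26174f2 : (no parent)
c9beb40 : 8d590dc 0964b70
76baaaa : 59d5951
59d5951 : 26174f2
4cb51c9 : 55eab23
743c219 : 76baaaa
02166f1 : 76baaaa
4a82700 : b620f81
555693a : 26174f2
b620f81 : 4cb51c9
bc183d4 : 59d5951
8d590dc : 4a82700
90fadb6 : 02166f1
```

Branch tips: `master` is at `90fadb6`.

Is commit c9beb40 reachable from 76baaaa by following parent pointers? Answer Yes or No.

No

Ancestors of 76baaaa: {26174f2, 59d5951, 76baaaa}.
c9beb40 is not in that set, so it is not an ancestor of 76baaaa.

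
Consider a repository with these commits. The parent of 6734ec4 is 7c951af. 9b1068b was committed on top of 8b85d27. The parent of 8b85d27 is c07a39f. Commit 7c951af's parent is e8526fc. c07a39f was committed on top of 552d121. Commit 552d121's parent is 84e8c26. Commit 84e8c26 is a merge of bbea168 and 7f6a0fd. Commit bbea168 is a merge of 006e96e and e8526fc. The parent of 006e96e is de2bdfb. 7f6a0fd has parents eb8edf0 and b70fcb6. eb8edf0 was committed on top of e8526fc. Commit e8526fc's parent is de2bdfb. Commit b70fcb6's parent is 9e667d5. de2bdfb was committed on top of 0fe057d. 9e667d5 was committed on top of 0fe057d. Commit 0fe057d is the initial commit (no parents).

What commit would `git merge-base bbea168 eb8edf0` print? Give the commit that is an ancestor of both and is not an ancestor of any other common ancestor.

Ancestors of bbea168: {006e96e, 0fe057d, bbea168, de2bdfb, e8526fc}.
Ancestors of eb8edf0: {0fe057d, de2bdfb, e8526fc, eb8edf0}.
Common ancestors: {0fe057d, de2bdfb, e8526fc}.
Among these, e8526fc is not an ancestor of any other common ancestor — it is the merge base.

e8526fc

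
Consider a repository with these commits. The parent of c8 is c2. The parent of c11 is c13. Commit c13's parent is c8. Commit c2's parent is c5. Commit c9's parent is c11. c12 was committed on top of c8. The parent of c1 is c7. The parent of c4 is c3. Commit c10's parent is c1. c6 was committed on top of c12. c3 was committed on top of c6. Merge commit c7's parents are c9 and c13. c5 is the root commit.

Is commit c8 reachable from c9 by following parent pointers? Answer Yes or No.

Yes

Ancestors of c9 (commits reachable by following parents): {c11, c13, c2, c5, c8, c9}.
c8 is in that set, so it is an ancestor of c9.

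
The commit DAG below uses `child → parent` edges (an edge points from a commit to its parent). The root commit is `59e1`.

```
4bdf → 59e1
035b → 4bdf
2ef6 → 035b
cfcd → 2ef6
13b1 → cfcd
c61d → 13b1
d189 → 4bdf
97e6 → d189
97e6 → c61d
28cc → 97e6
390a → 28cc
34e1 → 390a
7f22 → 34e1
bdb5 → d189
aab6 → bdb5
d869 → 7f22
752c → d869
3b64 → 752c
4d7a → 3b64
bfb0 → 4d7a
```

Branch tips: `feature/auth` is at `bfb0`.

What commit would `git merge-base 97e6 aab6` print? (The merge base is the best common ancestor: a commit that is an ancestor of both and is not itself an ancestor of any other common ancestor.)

d189

Ancestors of 97e6: {035b, 13b1, 2ef6, 4bdf, 59e1, 97e6, c61d, cfcd, d189}.
Ancestors of aab6: {4bdf, 59e1, aab6, bdb5, d189}.
Common ancestors: {4bdf, 59e1, d189}.
Among these, d189 is not an ancestor of any other common ancestor — it is the merge base.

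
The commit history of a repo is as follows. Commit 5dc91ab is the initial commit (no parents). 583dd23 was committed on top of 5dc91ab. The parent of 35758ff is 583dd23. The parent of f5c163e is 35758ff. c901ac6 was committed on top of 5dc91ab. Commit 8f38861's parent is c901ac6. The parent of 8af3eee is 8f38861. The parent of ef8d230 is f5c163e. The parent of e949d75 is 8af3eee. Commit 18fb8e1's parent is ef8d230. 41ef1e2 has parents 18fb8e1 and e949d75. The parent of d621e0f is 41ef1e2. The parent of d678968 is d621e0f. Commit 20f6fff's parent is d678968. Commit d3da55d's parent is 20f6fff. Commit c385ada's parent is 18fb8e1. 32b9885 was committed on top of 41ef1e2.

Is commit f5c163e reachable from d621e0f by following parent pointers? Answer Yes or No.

Yes

Ancestors of d621e0f (commits reachable by following parents): {18fb8e1, 35758ff, 41ef1e2, 583dd23, 5dc91ab, 8af3eee, 8f38861, c901ac6, d621e0f, e949d75, ef8d230, f5c163e}.
f5c163e is in that set, so it is an ancestor of d621e0f.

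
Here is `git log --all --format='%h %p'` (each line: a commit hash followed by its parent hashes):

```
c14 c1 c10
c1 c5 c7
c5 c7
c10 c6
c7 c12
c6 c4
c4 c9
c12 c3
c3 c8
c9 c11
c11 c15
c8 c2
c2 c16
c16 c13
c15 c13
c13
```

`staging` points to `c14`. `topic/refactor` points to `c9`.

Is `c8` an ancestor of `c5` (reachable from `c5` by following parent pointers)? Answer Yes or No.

Yes

Ancestors of c5 (commits reachable by following parents): {c12, c13, c16, c2, c3, c5, c7, c8}.
c8 is in that set, so it is an ancestor of c5.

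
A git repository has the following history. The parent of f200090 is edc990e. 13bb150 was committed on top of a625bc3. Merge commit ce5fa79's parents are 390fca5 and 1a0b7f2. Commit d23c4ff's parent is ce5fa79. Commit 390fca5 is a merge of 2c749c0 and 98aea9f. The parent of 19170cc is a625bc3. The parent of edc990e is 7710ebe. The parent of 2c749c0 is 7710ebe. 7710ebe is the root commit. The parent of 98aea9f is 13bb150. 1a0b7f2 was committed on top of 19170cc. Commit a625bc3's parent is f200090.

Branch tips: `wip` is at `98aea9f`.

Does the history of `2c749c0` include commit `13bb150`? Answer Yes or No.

Ancestors of 2c749c0: {2c749c0, 7710ebe}.
13bb150 is not in that set, so it is not an ancestor of 2c749c0.

No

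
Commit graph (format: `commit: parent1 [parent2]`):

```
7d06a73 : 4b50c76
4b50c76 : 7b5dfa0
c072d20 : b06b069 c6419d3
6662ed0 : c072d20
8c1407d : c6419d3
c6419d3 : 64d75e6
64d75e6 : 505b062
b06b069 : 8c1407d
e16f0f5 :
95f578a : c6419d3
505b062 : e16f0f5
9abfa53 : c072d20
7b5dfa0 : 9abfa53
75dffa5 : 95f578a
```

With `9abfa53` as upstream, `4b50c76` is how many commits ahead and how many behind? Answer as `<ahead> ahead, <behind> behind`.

Reachable from 4b50c76: {4b50c76, 505b062, 64d75e6, 7b5dfa0, 8c1407d, 9abfa53, b06b069, c072d20, c6419d3, e16f0f5}.
Reachable from 9abfa53: {505b062, 64d75e6, 8c1407d, 9abfa53, b06b069, c072d20, c6419d3, e16f0f5}.
Only in 4b50c76's history (ahead): {4b50c76, 7b5dfa0} — 2.
Only in 9abfa53's history (behind): {} — 0.

2 ahead, 0 behind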